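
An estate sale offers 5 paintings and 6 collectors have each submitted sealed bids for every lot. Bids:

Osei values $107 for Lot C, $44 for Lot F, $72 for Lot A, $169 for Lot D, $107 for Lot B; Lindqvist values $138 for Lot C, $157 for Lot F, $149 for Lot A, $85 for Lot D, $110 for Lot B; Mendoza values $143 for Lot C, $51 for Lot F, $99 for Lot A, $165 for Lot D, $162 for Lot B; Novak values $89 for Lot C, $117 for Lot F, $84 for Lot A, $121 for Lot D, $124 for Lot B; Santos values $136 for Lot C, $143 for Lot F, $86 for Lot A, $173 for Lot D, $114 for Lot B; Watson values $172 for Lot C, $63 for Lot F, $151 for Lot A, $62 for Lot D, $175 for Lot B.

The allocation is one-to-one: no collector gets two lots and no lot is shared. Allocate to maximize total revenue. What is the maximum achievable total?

Maximum total: $795

Treat this as an assignment problem: match each collector to one lot.
Optimal: Watson→Lot C ($172), Santos→Lot F ($143), Lindqvist→Lot A ($149), Osei→Lot D ($169), Mendoza→Lot B ($162) — total 172+143+149+169+162 = $795.
Row-greedy (each collector in turn takes its best remaining lot) gives $663, worse by 132.
Checked against all permutations: $795 is optimal.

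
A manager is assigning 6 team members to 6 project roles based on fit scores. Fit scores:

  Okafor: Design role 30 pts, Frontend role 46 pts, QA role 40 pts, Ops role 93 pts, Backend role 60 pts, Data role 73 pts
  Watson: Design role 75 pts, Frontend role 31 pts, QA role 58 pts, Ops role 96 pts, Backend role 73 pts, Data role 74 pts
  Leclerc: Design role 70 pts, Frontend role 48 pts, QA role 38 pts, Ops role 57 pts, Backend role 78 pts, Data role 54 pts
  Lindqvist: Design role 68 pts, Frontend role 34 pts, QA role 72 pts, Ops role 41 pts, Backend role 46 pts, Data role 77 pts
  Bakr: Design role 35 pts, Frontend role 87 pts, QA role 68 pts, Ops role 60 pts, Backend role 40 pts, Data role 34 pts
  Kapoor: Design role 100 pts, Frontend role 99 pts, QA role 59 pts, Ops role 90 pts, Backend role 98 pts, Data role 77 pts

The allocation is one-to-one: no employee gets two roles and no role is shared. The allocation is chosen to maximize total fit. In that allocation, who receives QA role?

Lindqvist receives QA role.

Treat this as an assignment problem: match each employee to one role.
Optimal: Okafor→Data role (73 pts), Watson→Ops role (96 pts), Leclerc→Backend role (78 pts), Lindqvist→QA role (72 pts), Bakr→Frontend role (87 pts), Kapoor→Design role (100 pts) — total 73+96+78+72+87+100 = 506 pts.
Max-entry greedy (repeatedly take the single best remaining cell) gives 478 pts, worse by 28.
Swapping Bakr↔Kapoor (Bakr→Design role 35 pts, Kapoor→Frontend role 99 pts) loses 53.
No other one-to-one assignment exceeds 506 pts.
Lindqvist's own top role is Data role (77 pts), but forcing Lindqvist→Data role and reassigning the rest optimally gives only 493 pts — worse by 13.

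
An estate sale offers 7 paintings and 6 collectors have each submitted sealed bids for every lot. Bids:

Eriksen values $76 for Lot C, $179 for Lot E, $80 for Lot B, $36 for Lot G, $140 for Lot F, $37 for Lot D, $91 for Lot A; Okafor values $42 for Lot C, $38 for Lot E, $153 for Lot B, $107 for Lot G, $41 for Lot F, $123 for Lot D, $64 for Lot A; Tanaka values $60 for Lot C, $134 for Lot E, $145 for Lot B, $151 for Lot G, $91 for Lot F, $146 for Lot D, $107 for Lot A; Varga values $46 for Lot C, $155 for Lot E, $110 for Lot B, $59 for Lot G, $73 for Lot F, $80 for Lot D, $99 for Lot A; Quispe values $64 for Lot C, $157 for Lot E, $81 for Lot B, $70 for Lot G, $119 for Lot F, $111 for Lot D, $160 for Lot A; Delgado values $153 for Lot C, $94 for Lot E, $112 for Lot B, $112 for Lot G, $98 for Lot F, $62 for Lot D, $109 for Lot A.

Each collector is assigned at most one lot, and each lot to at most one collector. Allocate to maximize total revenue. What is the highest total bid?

Maximum total: $912

Optimal: Eriksen→Lot F ($140), Okafor→Lot B ($153), Tanaka→Lot G ($151), Varga→Lot E ($155), Quispe→Lot A ($160), Delgado→Lot C ($153) — total 140+153+151+155+160+153 = $912.
Row-greedy (each collector in turn takes its best remaining lot) gives $854, worse by 58.
Next-best assignment: Eriksen→Lot F, Okafor→Lot B, Tanaka→Lot D, Varga→Lot E, Quispe→Lot A, Delgado→Lot C = $907.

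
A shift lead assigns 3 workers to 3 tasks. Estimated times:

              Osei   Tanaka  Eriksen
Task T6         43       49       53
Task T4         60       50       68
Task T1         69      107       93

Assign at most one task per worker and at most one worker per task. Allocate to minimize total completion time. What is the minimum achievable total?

Min total: 172 min

Optimal: Osei→Task T1 (69 min), Tanaka→Task T4 (50 min), Eriksen→Task T6 (53 min) — total 69+50+53 = 172 min.
Column-greedy (each task in turn goes to its cheapest remaining worker) gives 186 min, worse by 14.
Swapping Osei↔Tanaka (Osei→Task T4 60 min, Tanaka→Task T1 107 min) adds 48.
No other one-to-one assignment undercuts 172 min.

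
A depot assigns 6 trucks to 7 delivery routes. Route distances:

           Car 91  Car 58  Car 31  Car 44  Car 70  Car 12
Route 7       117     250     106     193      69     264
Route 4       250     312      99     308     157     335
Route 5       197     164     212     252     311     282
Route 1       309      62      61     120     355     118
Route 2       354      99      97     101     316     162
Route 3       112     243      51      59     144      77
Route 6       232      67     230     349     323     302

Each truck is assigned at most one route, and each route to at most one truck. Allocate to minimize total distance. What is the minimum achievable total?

Minimum total: 566 km

Optimal: Car 91→Route 3 (112 km), Car 58→Route 6 (67 km), Car 31→Route 4 (99 km), Car 44→Route 2 (101 km), Car 70→Route 7 (69 km), Car 12→Route 1 (118 km) — total 112+67+99+101+69+118 = 566 km.
Column-greedy (each route in turn goes to its cheapest remaining truck) gives 663 km, worse by 97.
Next-best assignment: Car 91→Route 5, Car 58→Route 6, Car 31→Route 1, Car 44→Route 2, Car 70→Route 7, Car 12→Route 3 = 572 km.
Swapping Car 58↔Car 70 (Car 58→Route 7 250 km, Car 70→Route 6 323 km) adds 437.
Every other assignment is strictly worse.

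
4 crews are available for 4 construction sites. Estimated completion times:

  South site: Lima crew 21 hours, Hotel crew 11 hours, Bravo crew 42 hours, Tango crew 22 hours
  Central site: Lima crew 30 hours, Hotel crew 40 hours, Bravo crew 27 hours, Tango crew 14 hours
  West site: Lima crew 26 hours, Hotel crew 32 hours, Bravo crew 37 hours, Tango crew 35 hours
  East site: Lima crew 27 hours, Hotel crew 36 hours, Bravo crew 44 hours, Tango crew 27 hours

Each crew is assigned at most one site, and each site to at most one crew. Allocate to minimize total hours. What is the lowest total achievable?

Treat this as an assignment problem: match each crew to one site.
Optimal: Lima crew→East site (27 hours), Hotel crew→South site (11 hours), Bravo crew→West site (37 hours), Tango crew→Central site (14 hours) — total 27+11+37+14 = 89 hours.
Column-greedy (each site in turn goes to its cheapest remaining crew) gives 95 hours, worse by 6.
Next-best assignment: Lima crew→West site, Hotel crew→South site, Bravo crew→Central site, Tango crew→East site = 91 hours.
Swapping Lima crew↔Hotel crew (Lima crew→South site 21 hours, Hotel crew→East site 36 hours) adds 19.
Checked against all permutations: 89 hours is optimal.

Min total: 89 hours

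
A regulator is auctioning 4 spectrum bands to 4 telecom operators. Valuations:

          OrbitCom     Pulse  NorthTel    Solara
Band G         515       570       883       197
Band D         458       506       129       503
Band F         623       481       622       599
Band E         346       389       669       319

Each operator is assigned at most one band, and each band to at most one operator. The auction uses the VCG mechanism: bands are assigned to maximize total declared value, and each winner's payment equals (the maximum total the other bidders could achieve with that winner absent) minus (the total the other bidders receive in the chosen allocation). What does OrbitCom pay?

Efficient allocation: OrbitCom→Band F ($623M), Pulse→Band E ($389M), NorthTel→Band G ($883M), Solara→Band D ($503M); total welfare W = $2398M.
OrbitCom receives Band F at value $623M, so the others get W − 623 = $1775M.
Without OrbitCom: best allocation of the remaining 3 bidders over all 4 bands is Pulse→Band D ($506M), NorthTel→Band G ($883M), Solara→Band F ($599M), total $1988M.
VCG payment = (others' best without OrbitCom) − (others' welfare with OrbitCom) = 1988 − 1775 = $213M.

OrbitCom pays $213M.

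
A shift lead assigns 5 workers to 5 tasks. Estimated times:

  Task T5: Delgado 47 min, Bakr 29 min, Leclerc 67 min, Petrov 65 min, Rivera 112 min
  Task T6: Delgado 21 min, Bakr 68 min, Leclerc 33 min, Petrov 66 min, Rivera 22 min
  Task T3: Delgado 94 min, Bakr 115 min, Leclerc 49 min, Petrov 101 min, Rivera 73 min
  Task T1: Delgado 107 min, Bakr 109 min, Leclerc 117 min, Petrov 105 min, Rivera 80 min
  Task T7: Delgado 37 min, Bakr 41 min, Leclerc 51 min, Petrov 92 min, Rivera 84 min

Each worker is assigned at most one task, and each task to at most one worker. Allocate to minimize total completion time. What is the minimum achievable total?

Min total: 242 min

Optimal: Delgado→Task T7 (37 min), Bakr→Task T5 (29 min), Leclerc→Task T3 (49 min), Petrov→Task T1 (105 min), Rivera→Task T6 (22 min) — total 37+29+49+105+22 = 242 min.
Row-greedy (each worker in turn takes its cheapest remaining task) gives 271 min, worse by 29.
Next-best assignment: Delgado→Task T6, Bakr→Task T7, Leclerc→Task T3, Petrov→Task T5, Rivera→Task T1 = 256 min.
Swapping Leclerc↔Bakr (Leclerc→Task T5 67 min, Bakr→Task T3 115 min) adds 104.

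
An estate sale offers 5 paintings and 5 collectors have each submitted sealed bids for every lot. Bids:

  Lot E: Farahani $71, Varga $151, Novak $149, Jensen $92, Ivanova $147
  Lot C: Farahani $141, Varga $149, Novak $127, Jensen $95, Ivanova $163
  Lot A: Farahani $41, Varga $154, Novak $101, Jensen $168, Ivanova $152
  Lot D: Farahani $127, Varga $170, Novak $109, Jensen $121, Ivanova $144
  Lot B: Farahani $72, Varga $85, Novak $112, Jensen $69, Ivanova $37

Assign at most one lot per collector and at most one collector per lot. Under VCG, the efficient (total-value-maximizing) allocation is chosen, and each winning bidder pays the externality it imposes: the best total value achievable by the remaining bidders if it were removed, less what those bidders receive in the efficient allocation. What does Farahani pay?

Efficient allocation: Farahani→Lot C ($141), Varga→Lot D ($170), Novak→Lot B ($112), Jensen→Lot A ($168), Ivanova→Lot E ($147); total welfare W = $738.
Farahani receives Lot C at value $141, so the others get W − 141 = $597.
Without Farahani: best allocation of the remaining 4 bidders over all 5 lots is Varga→Lot D ($170), Novak→Lot E ($149), Jensen→Lot A ($168), Ivanova→Lot C ($163), total $650.
VCG payment = (others' best without Farahani) − (others' welfare with Farahani) = 650 − 597 = $53.

Farahani pays $53.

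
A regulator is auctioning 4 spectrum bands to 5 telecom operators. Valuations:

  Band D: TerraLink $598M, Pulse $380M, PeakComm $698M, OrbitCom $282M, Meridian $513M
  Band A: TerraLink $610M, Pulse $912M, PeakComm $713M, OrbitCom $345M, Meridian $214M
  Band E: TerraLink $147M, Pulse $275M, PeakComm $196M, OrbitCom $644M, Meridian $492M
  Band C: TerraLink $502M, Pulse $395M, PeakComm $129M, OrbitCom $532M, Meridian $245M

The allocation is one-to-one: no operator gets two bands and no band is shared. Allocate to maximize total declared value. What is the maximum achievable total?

Maximum total: $2756M

Optimal: PeakComm→Band D ($698M), Pulse→Band A ($912M), OrbitCom→Band E ($644M), TerraLink→Band C ($502M) — total 698+912+644+502 = $2756M.
Row-greedy (each operator in turn takes its best remaining band) gives $2347M, worse by 409.
Next-best assignment: PeakComm→Band D, Pulse→Band A, Meridian→Band E, OrbitCom→Band C = $2634M.
Every other assignment is strictly worse.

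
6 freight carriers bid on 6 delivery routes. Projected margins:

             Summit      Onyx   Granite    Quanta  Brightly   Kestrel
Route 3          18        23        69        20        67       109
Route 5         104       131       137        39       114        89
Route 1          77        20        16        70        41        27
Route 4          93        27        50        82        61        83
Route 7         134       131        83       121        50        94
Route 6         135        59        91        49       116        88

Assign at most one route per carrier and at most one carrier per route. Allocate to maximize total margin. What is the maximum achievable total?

This is a one-to-one assignment (maximum-weight bipartite matching).
Optimal: Summit→Route 4 ($93k), Onyx→Route 7 ($131k), Granite→Route 5 ($137k), Quanta→Route 1 ($70k), Brightly→Route 6 ($116k), Kestrel→Route 3 ($109k) — total 93+131+137+70+116+109 = $656k.
Max-entry greedy (repeatedly take the single best remaining cell) gives $635k, worse by 21.

Max total: $656k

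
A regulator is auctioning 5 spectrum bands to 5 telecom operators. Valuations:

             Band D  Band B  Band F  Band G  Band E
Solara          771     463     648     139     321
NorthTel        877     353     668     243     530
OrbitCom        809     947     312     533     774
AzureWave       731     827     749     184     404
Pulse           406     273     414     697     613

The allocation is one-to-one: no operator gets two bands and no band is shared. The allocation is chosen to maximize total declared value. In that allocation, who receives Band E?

OrbitCom receives Band E.

Optimal: Solara→Band F ($648M), NorthTel→Band D ($877M), OrbitCom→Band E ($774M), AzureWave→Band B ($827M), Pulse→Band G ($697M) — total 648+877+774+827+697 = $3823M.
Column-greedy (each band in turn goes to its best remaining operator) gives $3591M, worse by 232.
Next-best assignment: Solara→Band D, NorthTel→Band F, OrbitCom→Band E, AzureWave→Band B, Pulse→Band G = $3737M.
Swapping Solara↔NorthTel (Solara→Band D $771M, NorthTel→Band F $668M) loses 86.
OrbitCom's own top band is Band B ($947M), but forcing OrbitCom→Band B and reassigning the rest optimally gives only $3694M — worse by 129.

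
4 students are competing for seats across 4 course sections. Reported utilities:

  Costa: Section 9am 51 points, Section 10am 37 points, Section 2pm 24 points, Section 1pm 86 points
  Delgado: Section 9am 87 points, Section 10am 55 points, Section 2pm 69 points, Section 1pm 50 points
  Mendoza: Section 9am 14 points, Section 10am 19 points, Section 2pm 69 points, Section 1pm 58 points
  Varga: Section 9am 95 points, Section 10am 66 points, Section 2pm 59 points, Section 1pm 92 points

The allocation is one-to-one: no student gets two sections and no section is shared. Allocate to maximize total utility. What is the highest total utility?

Maximum total: 308 points

This is the linear assignment problem.
Optimal: Costa→Section 1pm (86 points), Delgado→Section 9am (87 points), Mendoza→Section 2pm (69 points), Varga→Section 10am (66 points) — total 86+87+69+66 = 308 points.
Column-greedy (each section in turn goes to its best remaining student) gives 305 points, worse by 3.
Swapping Varga↔Costa (Varga→Section 1pm 92 points, Costa→Section 10am 37 points) loses 23.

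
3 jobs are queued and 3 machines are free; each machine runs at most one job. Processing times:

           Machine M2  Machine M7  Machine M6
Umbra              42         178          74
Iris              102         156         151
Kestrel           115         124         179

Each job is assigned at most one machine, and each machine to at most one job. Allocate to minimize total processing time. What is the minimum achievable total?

Minimum total: 300 min

This is the linear assignment problem.
Optimal: Umbra→Machine M6 (74 min), Iris→Machine M2 (102 min), Kestrel→Machine M7 (124 min) — total 74+102+124 = 300 min.
Column-greedy (each machine in turn goes to its cheapest remaining job) gives 317 min, worse by 17.
Swapping Iris↔Kestrel (Iris→Machine M7 156 min, Kestrel→Machine M2 115 min) adds 45.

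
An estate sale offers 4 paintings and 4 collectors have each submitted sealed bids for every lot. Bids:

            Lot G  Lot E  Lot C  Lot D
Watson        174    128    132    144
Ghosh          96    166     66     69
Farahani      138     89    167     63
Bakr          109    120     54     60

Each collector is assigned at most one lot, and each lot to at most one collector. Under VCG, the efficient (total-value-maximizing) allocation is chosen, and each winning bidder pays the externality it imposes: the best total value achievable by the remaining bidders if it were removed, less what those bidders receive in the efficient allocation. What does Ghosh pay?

Ghosh pays $41.

Efficient allocation: Watson→Lot D ($144), Ghosh→Lot E ($166), Farahani→Lot C ($167), Bakr→Lot G ($109); total welfare W = $586.
Ghosh receives Lot E at value $166, so the others get W − 166 = $420.
Without Ghosh: best allocation of the remaining 3 bidders over all 4 lots is Watson→Lot G ($174), Farahani→Lot C ($167), Bakr→Lot E ($120), total $461.
VCG payment = (others' best without Ghosh) − (others' welfare with Ghosh) = 461 − 420 = $41.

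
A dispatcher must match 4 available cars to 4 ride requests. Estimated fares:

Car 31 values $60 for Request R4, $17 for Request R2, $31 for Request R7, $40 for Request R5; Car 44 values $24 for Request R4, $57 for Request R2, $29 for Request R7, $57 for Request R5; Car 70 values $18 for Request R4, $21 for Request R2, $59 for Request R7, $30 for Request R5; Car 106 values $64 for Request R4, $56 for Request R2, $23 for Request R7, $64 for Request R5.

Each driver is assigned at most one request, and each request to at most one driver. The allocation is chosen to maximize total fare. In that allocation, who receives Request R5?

Car 106 receives Request R5.

Optimal: Car 31→Request R4 ($60), Car 44→Request R2 ($57), Car 70→Request R7 ($59), Car 106→Request R5 ($64) — total 60+57+59+64 = $240.
Column-greedy (each request in turn goes to its best remaining driver) gives $220, worse by 20.
Car 106's own top request is Request R4 ($64), but forcing Car 106→Request R4 and reassigning the rest optimally gives only $220 — worse by 20.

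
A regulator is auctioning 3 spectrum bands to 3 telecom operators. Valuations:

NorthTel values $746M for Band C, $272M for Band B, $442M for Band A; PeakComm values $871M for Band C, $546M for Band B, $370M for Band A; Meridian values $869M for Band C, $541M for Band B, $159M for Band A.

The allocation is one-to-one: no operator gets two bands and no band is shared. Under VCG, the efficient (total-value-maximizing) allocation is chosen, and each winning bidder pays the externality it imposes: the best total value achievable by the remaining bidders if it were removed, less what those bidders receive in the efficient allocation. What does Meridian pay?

Efficient allocation: NorthTel→Band A ($442M), PeakComm→Band B ($546M), Meridian→Band C ($869M); total welfare W = $1857M.
Meridian receives Band C at value $869M, so the others get W − 869 = $988M.
Without Meridian: best allocation of the remaining 2 bidders over all 3 bands is NorthTel→Band A ($442M), PeakComm→Band C ($871M), total $1313M.
VCG payment = (others' best without Meridian) − (others' welfare with Meridian) = 1313 − 988 = $325M.

Meridian pays $325M.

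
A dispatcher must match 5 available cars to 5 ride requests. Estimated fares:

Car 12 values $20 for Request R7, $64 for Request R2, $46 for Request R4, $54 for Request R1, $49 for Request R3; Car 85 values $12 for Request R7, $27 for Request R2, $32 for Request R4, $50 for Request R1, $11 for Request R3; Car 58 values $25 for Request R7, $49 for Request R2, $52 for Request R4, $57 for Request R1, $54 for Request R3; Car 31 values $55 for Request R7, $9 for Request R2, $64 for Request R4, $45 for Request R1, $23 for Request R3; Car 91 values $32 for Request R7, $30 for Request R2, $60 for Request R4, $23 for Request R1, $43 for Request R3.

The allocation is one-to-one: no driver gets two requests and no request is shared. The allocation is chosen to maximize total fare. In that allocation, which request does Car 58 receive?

Car 58 receives Request R3.

This is the linear assignment problem.
Optimal: Car 12→Request R2 ($64), Car 85→Request R1 ($50), Car 58→Request R3 ($54), Car 31→Request R7 ($55), Car 91→Request R4 ($60) — total 64+50+54+55+60 = $283.
Column-greedy (each request in turn goes to its best remaining driver) gives $247, worse by 36.
Swapping Car 31↔Car 91 (Car 31→Request R4 $64, Car 91→Request R7 $32) loses 19.
Every other assignment is strictly worse.
Car 58's own top request is Request R1 ($57), but forcing Car 58→Request R1 and reassigning the rest optimally gives only $251 — worse by 32.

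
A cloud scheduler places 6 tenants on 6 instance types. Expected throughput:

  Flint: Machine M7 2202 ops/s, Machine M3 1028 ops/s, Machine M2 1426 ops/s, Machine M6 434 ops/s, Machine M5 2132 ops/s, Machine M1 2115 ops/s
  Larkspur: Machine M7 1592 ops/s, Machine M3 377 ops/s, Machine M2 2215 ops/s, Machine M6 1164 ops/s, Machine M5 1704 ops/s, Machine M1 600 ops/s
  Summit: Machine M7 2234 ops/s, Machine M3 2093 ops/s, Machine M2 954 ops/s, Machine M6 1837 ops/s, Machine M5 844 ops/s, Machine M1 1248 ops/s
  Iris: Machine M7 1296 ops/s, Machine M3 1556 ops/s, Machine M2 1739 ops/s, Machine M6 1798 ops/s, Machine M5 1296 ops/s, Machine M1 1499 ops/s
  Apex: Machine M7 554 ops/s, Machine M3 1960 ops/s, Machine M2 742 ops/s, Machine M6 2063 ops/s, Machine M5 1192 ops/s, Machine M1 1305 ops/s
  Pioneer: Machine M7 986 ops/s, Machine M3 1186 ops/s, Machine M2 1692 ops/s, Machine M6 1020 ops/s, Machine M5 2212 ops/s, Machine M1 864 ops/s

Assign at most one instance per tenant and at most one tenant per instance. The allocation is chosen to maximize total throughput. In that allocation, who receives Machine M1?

Optimal: Flint→Machine M1 (2115 ops/s), Larkspur→Machine M2 (2215 ops/s), Summit→Machine M7 (2234 ops/s), Iris→Machine M6 (1798 ops/s), Apex→Machine M3 (1960 ops/s), Pioneer→Machine M5 (2212 ops/s) — total 2115+2215+2234+1798+1960+2212 = 12534 ops/s.
Max-entry greedy (repeatedly take the single best remaining cell) gives 12395 ops/s, worse by 139.
Next-best assignment: Flint→Machine M1, Larkspur→Machine M2, Summit→Machine M7, Iris→Machine M3, Apex→Machine M6, Pioneer→Machine M5 = 12395 ops/s.
Flint's own top instance is Machine M7 (2202 ops/s), but forcing Flint→Machine M7 and reassigning the rest optimally gives only 12284 ops/s — worse by 250.

Flint receives Machine M1.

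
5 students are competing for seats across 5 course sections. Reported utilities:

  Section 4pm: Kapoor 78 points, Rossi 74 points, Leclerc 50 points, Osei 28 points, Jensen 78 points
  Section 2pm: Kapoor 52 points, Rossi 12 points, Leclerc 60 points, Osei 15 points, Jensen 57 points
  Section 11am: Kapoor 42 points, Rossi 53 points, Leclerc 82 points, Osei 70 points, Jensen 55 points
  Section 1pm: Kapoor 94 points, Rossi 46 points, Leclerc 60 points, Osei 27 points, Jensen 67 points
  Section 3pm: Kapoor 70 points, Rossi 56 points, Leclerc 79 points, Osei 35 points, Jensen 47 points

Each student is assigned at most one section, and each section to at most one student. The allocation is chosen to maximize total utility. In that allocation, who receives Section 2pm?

Jensen receives Section 2pm.

Treat this as an assignment problem: match each student to one section.
Optimal: Kapoor→Section 1pm (94 points), Rossi→Section 4pm (74 points), Leclerc→Section 3pm (79 points), Osei→Section 11am (70 points), Jensen→Section 2pm (57 points) — total 94+74+79+70+57 = 374 points.
Max-entry greedy (repeatedly take the single best remaining cell) gives 325 points, worse by 49.
Checked against all permutations: 374 points is optimal.
Jensen's own top section is Section 4pm (78 points), but forcing Jensen→Section 4pm and reassigning the rest optimally gives only 358 points — worse by 16.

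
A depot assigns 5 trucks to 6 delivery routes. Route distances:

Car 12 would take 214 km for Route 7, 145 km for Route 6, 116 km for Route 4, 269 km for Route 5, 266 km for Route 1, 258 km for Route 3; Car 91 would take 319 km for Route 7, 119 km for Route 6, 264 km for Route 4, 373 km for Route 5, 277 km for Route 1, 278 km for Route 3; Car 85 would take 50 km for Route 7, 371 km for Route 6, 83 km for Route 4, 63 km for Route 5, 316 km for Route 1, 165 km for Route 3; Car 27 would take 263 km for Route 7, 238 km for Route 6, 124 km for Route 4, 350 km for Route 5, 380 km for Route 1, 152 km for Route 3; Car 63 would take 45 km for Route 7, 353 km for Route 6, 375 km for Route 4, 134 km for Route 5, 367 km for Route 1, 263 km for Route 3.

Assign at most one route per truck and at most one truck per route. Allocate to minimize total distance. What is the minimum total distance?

This is a one-to-one assignment (minimum-cost bipartite matching).
Optimal: Car 12→Route 4 (116 km), Car 91→Route 6 (119 km), Car 85→Route 5 (63 km), Car 27→Route 3 (152 km), Car 63→Route 7 (45 km) — total 116+119+63+152+45 = 495 km.
Column-greedy (each route in turn goes to its cheapest remaining truck) gives 896 km, worse by 401.
Next-best assignment: Car 12→Route 4, Car 91→Route 6, Car 85→Route 7, Car 27→Route 3, Car 63→Route 5 = 571 km.
Checked against all permutations: 495 km is optimal.

Minimum total: 495 km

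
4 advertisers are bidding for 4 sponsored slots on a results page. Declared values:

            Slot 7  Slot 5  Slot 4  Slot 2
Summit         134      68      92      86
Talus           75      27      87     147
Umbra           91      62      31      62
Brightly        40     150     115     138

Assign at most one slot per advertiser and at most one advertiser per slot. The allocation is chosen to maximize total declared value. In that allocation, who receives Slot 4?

Summit receives Slot 4.

Optimal: Summit→Slot 4 ($92), Talus→Slot 2 ($147), Umbra→Slot 7 ($91), Brightly→Slot 5 ($150) — total 92+147+91+150 = $480.
Column-greedy (each slot in turn goes to its best remaining advertiser) gives $433, worse by 47.
Swapping Brightly↔Umbra (Brightly→Slot 7 $40, Umbra→Slot 5 $62) loses 139.
Checked against all permutations: $480 is optimal.
Summit's own top slot is Slot 7 ($134), but forcing Summit→Slot 7 and reassigning the rest optimally gives only $462 — worse by 18.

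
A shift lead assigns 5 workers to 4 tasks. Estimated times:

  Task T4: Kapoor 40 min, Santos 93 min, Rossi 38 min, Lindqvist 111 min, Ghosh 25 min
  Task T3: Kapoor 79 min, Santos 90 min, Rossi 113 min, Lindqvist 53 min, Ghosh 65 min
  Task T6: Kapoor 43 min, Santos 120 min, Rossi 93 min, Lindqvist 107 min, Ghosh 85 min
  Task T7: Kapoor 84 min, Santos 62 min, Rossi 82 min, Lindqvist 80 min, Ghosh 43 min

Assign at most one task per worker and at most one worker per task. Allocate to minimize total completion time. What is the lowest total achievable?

Minimum total: 177 min

This is a one-to-one assignment (minimum-cost bipartite matching).
Optimal: Rossi→Task T4 (38 min), Lindqvist→Task T3 (53 min), Kapoor→Task T6 (43 min), Ghosh→Task T7 (43 min) — total 38+53+43+43 = 177 min.
Min-entry greedy (repeatedly take the single cheapest remaining cell) gives 183 min, worse by 6.
Next-best assignment: Ghosh→Task T4, Lindqvist→Task T3, Kapoor→Task T6, Santos→Task T7 = 183 min.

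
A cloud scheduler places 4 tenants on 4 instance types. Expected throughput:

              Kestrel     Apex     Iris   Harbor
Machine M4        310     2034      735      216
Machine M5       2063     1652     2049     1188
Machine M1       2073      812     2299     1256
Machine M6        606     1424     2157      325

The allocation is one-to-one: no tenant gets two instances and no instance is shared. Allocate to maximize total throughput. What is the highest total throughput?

Max total: 7510 ops/s

Optimal: Kestrel→Machine M5 (2063 ops/s), Apex→Machine M4 (2034 ops/s), Iris→Machine M6 (2157 ops/s), Harbor→Machine M1 (1256 ops/s) — total 2063+2034+2157+1256 = 7510 ops/s.
Column-greedy (each instance in turn goes to its best remaining tenant) gives 6721 ops/s, worse by 789.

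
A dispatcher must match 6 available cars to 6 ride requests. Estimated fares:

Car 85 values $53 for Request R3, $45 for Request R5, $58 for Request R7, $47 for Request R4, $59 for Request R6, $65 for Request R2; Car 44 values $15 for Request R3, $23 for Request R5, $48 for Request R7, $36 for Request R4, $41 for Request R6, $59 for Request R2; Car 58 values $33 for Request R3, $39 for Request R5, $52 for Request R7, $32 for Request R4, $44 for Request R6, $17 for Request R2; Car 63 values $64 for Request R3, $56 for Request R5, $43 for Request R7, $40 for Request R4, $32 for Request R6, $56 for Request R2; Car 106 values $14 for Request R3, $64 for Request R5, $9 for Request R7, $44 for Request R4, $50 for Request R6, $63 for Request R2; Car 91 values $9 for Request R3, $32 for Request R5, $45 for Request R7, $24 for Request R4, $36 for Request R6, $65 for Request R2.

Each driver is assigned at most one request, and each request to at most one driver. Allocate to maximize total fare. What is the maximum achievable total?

Max total: $340

Optimal: Car 85→Request R6 ($59), Car 44→Request R4 ($36), Car 58→Request R7 ($52), Car 63→Request R3 ($64), Car 106→Request R5 ($64), Car 91→Request R2 ($65) — total 59+36+52+64+64+65 = $340.
Row-greedy (each driver in turn takes its best remaining request) gives $309, worse by 31.
Checked against all permutations: $340 is optimal.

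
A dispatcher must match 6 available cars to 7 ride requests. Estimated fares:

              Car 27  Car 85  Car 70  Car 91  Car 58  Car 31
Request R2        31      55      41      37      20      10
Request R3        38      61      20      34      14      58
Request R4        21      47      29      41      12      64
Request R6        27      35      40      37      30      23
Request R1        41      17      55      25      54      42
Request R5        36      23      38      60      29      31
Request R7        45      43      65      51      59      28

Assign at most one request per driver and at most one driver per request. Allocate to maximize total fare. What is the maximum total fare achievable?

Maximum total: $336

This is a one-to-one assignment (maximum-weight bipartite matching).
Optimal: Car 27→Request R3 ($38), Car 85→Request R2 ($55), Car 70→Request R7 ($65), Car 91→Request R5 ($60), Car 58→Request R1 ($54), Car 31→Request R4 ($64) — total 38+55+65+60+54+64 = $336.
Row-greedy (each driver in turn takes its best remaining request) gives $315, worse by 21.
Swapping Car 91↔Car 70 (Car 91→Request R7 $51, Car 70→Request R5 $38) loses 36.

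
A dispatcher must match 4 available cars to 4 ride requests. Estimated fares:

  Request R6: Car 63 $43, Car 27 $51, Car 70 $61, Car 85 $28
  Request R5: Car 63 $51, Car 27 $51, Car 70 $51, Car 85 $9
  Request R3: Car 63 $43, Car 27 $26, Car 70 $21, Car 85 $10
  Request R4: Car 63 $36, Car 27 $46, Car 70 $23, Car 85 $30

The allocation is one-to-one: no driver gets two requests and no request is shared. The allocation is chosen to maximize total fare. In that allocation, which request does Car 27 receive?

This is a one-to-one assignment (maximum-weight bipartite matching).
Optimal: Car 63→Request R3 ($43), Car 27→Request R5 ($51), Car 70→Request R6 ($61), Car 85→Request R4 ($30) — total 43+51+61+30 = $185.
Row-greedy (each driver in turn takes its best remaining request) gives $135, worse by 50.
Swapping Car 85↔Car 63 (Car 85→Request R3 $10, Car 63→Request R4 $36) loses 27.
No other one-to-one assignment exceeds $185.
Car 27's own top request is Request R6 ($51), but forcing Car 27→Request R6 and reassigning the rest optimally gives only $175 — worse by 10.

Car 27 receives Request R5.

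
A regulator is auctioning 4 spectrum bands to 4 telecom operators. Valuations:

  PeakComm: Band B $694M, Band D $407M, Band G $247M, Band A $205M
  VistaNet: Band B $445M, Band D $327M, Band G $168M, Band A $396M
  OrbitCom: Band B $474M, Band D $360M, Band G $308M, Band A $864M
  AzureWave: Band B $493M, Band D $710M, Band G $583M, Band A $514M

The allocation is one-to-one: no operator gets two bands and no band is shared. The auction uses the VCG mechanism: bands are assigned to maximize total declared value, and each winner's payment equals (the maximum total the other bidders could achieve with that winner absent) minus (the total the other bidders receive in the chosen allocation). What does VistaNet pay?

VistaNet pays $127M.

Efficient allocation: PeakComm→Band B ($694M), VistaNet→Band D ($327M), OrbitCom→Band A ($864M), AzureWave→Band G ($583M); total welfare W = $2468M.
VistaNet receives Band D at value $327M, so the others get W − 327 = $2141M.
Without VistaNet: best allocation of the remaining 3 bidders over all 4 bands is PeakComm→Band B ($694M), OrbitCom→Band A ($864M), AzureWave→Band D ($710M), total $2268M.
VCG payment = (others' best without VistaNet) − (others' welfare with VistaNet) = 2268 − 2141 = $127M.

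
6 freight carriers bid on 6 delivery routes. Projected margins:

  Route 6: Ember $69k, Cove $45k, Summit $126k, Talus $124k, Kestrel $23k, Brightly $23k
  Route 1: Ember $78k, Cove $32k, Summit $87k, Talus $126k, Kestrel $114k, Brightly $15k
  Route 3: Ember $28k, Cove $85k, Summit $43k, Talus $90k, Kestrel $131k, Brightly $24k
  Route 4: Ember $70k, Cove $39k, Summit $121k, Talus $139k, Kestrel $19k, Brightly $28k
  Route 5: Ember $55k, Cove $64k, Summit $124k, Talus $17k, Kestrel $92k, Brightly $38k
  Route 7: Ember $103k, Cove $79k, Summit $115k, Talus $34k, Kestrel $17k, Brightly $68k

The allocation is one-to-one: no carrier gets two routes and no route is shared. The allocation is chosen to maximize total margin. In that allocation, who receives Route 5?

Cove receives Route 5.

Optimal: Ember→Route 1 ($78k), Cove→Route 5 ($64k), Summit→Route 6 ($126k), Talus→Route 4 ($139k), Kestrel→Route 3 ($131k), Brightly→Route 7 ($68k) — total 78+64+126+139+131+68 = $606k.
Max-entry greedy (repeatedly take the single best remaining cell) gives $578k, worse by 28.
Next-best assignment: Ember→Route 7, Cove→Route 3, Summit→Route 6, Talus→Route 4, Kestrel→Route 1, Brightly→Route 5 = $605k.
Swapping Talus↔Kestrel (Talus→Route 3 $90k, Kestrel→Route 4 $19k) loses 161.
Every other assignment is strictly worse.
Cove's own top route is Route 3 ($85k), but forcing Cove→Route 3 and reassigning the rest optimally gives only $605k — worse by 1.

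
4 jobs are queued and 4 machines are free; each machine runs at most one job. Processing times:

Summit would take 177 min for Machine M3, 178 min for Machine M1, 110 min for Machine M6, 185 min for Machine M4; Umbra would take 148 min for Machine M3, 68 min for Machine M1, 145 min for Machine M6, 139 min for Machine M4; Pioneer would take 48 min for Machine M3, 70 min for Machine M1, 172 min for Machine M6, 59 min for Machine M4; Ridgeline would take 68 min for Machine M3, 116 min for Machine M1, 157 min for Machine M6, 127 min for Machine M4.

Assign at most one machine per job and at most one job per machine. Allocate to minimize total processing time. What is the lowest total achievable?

Min total: 305 min

Treat this as an assignment problem: match each job to one machine.
Optimal: Summit→Machine M6 (110 min), Umbra→Machine M1 (68 min), Pioneer→Machine M4 (59 min), Ridgeline→Machine M3 (68 min) — total 110+68+59+68 = 305 min.
Min-entry greedy (repeatedly take the single cheapest remaining cell) gives 353 min, worse by 48.
Checked against all permutations: 305 min is optimal.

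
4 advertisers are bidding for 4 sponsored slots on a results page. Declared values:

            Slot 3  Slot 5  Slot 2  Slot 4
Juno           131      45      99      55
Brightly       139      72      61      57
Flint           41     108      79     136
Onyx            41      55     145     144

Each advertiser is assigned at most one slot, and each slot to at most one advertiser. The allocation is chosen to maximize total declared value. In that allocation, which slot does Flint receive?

Flint receives Slot 5.

Treat this as an assignment problem: match each advertiser to one slot.
Optimal: Juno→Slot 2 ($99), Brightly→Slot 3 ($139), Flint→Slot 5 ($108), Onyx→Slot 4 ($144) — total 99+139+108+144 = $490.
Row-greedy (each advertiser in turn takes its best remaining slot) gives $484, worse by 6.
Swapping Brightly↔Onyx (Brightly→Slot 4 $57, Onyx→Slot 3 $41) loses 185.
Flint's own top slot is Slot 4 ($136), but forcing Flint→Slot 4 and reassigning the rest optimally gives only $484 — worse by 6.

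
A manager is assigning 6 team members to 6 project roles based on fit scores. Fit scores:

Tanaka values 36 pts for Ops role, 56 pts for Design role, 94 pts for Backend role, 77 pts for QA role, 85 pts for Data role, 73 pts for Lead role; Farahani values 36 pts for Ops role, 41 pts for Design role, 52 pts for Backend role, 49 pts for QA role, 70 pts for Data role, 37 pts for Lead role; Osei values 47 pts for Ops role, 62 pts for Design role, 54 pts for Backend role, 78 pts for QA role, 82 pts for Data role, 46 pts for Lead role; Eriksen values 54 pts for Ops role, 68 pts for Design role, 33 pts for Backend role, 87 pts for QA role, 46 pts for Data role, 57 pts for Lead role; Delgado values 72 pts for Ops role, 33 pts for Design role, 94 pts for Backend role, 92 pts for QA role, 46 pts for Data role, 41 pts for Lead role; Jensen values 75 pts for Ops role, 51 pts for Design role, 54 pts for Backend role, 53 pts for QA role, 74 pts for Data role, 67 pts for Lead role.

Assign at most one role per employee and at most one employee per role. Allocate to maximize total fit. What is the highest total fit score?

Maximum total: 461 pts

Optimal: Tanaka→Lead role (73 pts), Farahani→Data role (70 pts), Osei→Design role (62 pts), Eriksen→QA role (87 pts), Delgado→Backend role (94 pts), Jensen→Ops role (75 pts) — total 73+70+62+87+94+75 = 461 pts.
Row-greedy (each employee in turn takes its best remaining role) gives 449 pts, worse by 12.
Next-best assignment: Tanaka→Lead role, Farahani→Data role, Osei→QA role, Eriksen→Design role, Delgado→Backend role, Jensen→Ops role = 458 pts.
Swapping Farahani↔Osei (Farahani→Design role 41 pts, Osei→Data role 82 pts) loses 9.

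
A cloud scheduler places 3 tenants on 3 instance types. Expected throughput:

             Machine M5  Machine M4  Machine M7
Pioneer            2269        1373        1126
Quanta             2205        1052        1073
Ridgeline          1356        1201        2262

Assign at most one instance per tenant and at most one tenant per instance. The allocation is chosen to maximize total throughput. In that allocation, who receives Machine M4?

Optimal: Pioneer→Machine M4 (1373 ops/s), Quanta→Machine M5 (2205 ops/s), Ridgeline→Machine M7 (2262 ops/s) — total 1373+2205+2262 = 5840 ops/s.
Max-entry greedy (repeatedly take the single best remaining cell) gives 5583 ops/s, worse by 257.
Next-best assignment: Pioneer→Machine M5, Quanta→Machine M4, Ridgeline→Machine M7 = 5583 ops/s.
Swapping Ridgeline↔Quanta (Ridgeline→Machine M5 1356 ops/s, Quanta→Machine M7 1073 ops/s) loses 2038.
Pioneer's own top instance is Machine M5 (2269 ops/s), but forcing Pioneer→Machine M5 and reassigning the rest optimally gives only 5583 ops/s — worse by 257.

Pioneer receives Machine M4.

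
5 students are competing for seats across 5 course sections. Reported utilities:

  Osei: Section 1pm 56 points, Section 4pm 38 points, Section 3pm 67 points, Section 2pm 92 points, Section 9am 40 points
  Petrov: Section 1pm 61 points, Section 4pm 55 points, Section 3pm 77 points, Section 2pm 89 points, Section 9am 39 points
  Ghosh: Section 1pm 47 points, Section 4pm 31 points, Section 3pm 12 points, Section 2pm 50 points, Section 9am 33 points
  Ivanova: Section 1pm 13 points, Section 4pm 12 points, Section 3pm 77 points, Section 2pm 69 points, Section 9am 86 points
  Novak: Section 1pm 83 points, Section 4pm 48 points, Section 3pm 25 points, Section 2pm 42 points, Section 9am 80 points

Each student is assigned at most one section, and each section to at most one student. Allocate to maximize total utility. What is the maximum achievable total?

This is a one-to-one assignment (maximum-weight bipartite matching).
Optimal: Osei→Section 2pm (92 points), Petrov→Section 3pm (77 points), Ghosh→Section 4pm (31 points), Ivanova→Section 9am (86 points), Novak→Section 1pm (83 points) — total 92+77+31+86+83 = 369 points.
Row-greedy (each student in turn takes its best remaining section) gives 350 points, worse by 19.
Checked against all permutations: 369 points is optimal.

Maximum total: 369 points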